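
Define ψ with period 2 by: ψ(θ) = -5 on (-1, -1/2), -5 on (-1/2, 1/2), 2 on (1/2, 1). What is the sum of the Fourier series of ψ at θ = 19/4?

2

θ = 19/4 differs from θ = 3/4 by 2 full period(s), and the series is 2-periodic.
ψ is continuous at θ = 3/4 with value 2, so the series converges to 2 there.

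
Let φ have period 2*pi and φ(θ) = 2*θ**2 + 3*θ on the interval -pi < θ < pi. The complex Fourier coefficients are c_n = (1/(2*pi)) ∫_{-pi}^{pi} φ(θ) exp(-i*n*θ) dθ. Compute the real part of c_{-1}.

Since φ is real-valued, Re(c_{-1}) = (1/(2*pi)) ∫_{-pi}^{pi} φ(θ) cos(-θ) dθ = a_{1}/2.
Integrating by parts twice (tabular method), an antiderivative of (2*θ**2 + 3*θ) cos(-θ) is 2*θ**2*sin(θ) + 3*θ*sin(θ) + 4*θ*cos(θ) - 4*sin(θ) + 3*cos(θ); evaluating from -pi to pi: ∫_{-pi}^{pi} (2*θ**2 + 3*θ) cos(-θ) dθ = (-4*pi - 3) - (-3 + 4*pi) = -8*pi.
Hence Re(c_{-1}) = (1/(2*pi))·(-8*pi) = -4.

-4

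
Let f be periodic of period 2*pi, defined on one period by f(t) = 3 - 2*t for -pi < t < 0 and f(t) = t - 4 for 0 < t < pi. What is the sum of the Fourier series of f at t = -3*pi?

t = -3*pi differs from t = pi by -2 full period(s), and the series is 2*pi-periodic.
At t = pi the one-sided limits are f(pi^-) = -4 + pi and f(pi^+) = 3 + 2*pi.
By Dirichlet's theorem the series converges to their average, [(-4 + pi) + (3 + 2*pi)]/2 = -1/2 + 3*pi/2.

-1/2 + 3*pi/2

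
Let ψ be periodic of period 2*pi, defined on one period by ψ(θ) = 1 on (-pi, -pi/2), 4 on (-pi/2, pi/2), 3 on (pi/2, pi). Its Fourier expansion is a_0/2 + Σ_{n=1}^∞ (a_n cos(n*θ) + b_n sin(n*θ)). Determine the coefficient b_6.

b_6 = 1/pi ∫_{-pi}^{pi} ψ(θ) sin(6*θ) dθ.
Split the integral at the breakpoints.
Directly, an antiderivative of (1) sin(6*θ) is -cos(6*θ)/6; evaluating from -pi to -pi/2: ∫_{-pi}^{-pi/2} (1) sin(6*θ) dθ = (1/6) - (-1/6) = 1/3.
Directly, an antiderivative of (4) sin(6*θ) is -2*cos(6*θ)/3; evaluating from -pi/2 to pi/2: ∫_{-pi/2}^{pi/2} (4) sin(6*θ) dθ = (2/3) - (2/3) = 0.
Directly, an antiderivative of (3) sin(6*θ) is -cos(6*θ)/2; evaluating from pi/2 to pi: ∫_{pi/2}^{pi} (3) sin(6*θ) dθ = (-1/2) - (1/2) = -1.
Summing the pieces and multiplying by (1/pi) gives b_6 = -2/(3*pi).

-2/(3*pi)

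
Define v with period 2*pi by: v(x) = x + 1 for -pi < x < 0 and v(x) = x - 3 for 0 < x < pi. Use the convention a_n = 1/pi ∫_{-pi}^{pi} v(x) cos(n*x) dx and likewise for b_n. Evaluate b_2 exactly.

-1

b_2 = 1/pi ∫_{-pi}^{pi} v(x) sin(2*x) dx.
Split the integral at the breakpoints.
Integrating by parts (boundary term plus one more integral), an antiderivative of (x + 1) sin(2*x) is -x*cos(2*x)/2 + sin(2*x)/4 - cos(2*x)/2; evaluating from -pi to 0: ∫_{-pi}^{0} (x + 1) sin(2*x) dx = (-1/2) - (-1/2 + pi/2) = -pi/2.
Integrating by parts (boundary term plus one more integral), an antiderivative of (x - 3) sin(2*x) is -x*cos(2*x)/2 + sin(2*x)/4 + 3*cos(2*x)/2; evaluating from 0 to pi: ∫_{0}^{pi} (x - 3) sin(2*x) dx = (3/2 - pi/2) - (3/2) = -pi/2.
Summing the pieces and multiplying by (1/pi) gives b_2 = -1.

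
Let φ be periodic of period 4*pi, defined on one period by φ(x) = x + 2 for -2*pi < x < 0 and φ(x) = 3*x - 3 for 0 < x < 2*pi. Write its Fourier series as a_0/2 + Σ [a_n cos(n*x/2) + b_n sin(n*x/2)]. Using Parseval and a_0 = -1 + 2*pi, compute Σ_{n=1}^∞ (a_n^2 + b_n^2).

-20*pi + 25/2 + 34*pi**2/3

Parseval: a_0^2/2 + Σ_{n≥1} (a_n^2+b_n^2) = (1/(2*pi)) ∫_{-2*pi}^{2*pi} φ(x)^2 dx = -22*pi + 13 + 40*pi**2/3.
Subtract a_0^2/2 = (1 - 2*pi)**2/2: Σ (a_n^2+b_n^2) = -20*pi + 25/2 + 34*pi**2/3.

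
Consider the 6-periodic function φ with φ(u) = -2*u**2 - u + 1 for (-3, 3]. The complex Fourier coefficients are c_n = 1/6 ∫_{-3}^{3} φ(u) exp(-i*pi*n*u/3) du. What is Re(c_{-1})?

36/pi**2

Since φ is real-valued, Re(c_{-1}) = 1/6 ∫_{-3}^{3} φ(u) cos(-pi*u/3) du = a_{1}/2.
Integrating by parts twice (tabular method), an antiderivative of (-2*u**2 - u + 1) cos(-pi*u/3) is -6*u**2*sin(pi*u/3)/pi - 3*u*sin(pi*u/3)/pi - 36*u*cos(pi*u/3)/pi**2 + 3*sin(pi*u/3)/pi + 108*sin(pi*u/3)/pi**3 - 9*cos(pi*u/3)/pi**2; evaluating from -3 to 3: ∫_{-3}^{3} (-2*u**2 - u + 1) cos(-pi*u/3) du = (117/pi**2) - (-99/pi**2) = 216/pi**2.
Hence Re(c_{-1}) = (1/6)·(216/pi**2) = 36/pi**2.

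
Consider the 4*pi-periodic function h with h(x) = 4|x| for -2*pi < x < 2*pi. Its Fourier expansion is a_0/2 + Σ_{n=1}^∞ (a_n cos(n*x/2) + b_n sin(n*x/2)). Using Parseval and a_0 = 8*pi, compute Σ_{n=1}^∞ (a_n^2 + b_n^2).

32*pi**2/3

Parseval: a_0^2/2 + Σ_{n≥1} (a_n^2+b_n^2) = (1/(2*pi)) ∫_{-2*pi}^{2*pi} h(x)^2 dx = 128*pi**2/3.
Subtract a_0^2/2 = 32*pi**2: Σ (a_n^2+b_n^2) = 32*pi**2/3.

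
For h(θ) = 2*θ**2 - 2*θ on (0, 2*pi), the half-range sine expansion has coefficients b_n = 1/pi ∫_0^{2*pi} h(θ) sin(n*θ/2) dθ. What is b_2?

b_2 = 1/pi ∫_0^{2*pi} (2*θ**2 - 2*θ) sin(θ) dθ.
Integrating by parts twice (tabular method), an antiderivative of (2*θ**2 - 2*θ) sin(θ) is -2*θ**2*cos(θ) + 4*θ*sin(θ) + 2*θ*cos(θ) - 2*sin(θ) + 4*cos(θ); evaluating from 0 to 2*pi: ∫_{0}^{2*pi} (2*θ**2 - 2*θ) sin(θ) dθ = (-8*pi**2 + 4 + 4*pi) - (4) = 4*pi*(1 - 2*pi).
Hence b_2 = (1/pi)·(4*pi*(1 - 2*pi)) = 4 - 8*pi.

4 - 8*pi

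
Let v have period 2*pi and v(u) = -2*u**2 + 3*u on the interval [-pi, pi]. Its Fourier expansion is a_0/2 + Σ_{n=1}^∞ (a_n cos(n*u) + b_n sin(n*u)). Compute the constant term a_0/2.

a_0 = 1/pi ∫_{-pi}^{pi} v(u) du = 1/pi · (-4*pi**3/3) = -4*pi**2/3.
So the constant term a_0/2 = -2*pi**2/3.

-2*pi**2/3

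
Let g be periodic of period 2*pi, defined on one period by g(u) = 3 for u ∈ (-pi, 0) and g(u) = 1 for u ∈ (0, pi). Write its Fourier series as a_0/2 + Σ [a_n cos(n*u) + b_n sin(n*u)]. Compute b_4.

b_4 = 1/pi ∫_{-pi}^{pi} g(u) sin(4*u) du.
Split the integral at the breakpoints.
Directly, an antiderivative of (3) sin(4*u) is -3*cos(4*u)/4; evaluating from -pi to 0: ∫_{-pi}^{0} (3) sin(4*u) du = (-3/4) - (-3/4) = 0.
Directly, an antiderivative of (1) sin(4*u) is -cos(4*u)/4; evaluating from 0 to pi: ∫_{0}^{pi} (1) sin(4*u) du = (-1/4) - (-1/4) = 0.
Summing the pieces and multiplying by (1/pi) gives b_4 = 0.

0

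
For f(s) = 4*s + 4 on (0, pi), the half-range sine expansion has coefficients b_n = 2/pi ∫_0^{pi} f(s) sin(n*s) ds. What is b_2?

b_2 = 2/pi ∫_0^{pi} (4*s + 4) sin(2*s) ds.
Integrating by parts (boundary term plus one more integral), an antiderivative of (4*s + 4) sin(2*s) is -2*s*cos(2*s) + sin(2*s) - 2*cos(2*s); evaluating from 0 to pi: ∫_{0}^{pi} (4*s + 4) sin(2*s) ds = (-2*pi - 2) - (-2) = -2*pi.
Hence b_2 = (2/pi)·(-2*pi) = -4.

-4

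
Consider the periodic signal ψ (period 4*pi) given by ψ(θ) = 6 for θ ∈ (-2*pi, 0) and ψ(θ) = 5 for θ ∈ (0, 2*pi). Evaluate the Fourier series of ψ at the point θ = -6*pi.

11/2

θ = -6*pi differs from θ = -2*pi by -1 full period(s), and the series is 4*pi-periodic.
At θ = -2*pi the one-sided limits are ψ(-2*pi^-) = 5 and ψ(-2*pi^+) = 6.
By Dirichlet's theorem the series converges to their average, [(5) + (6)]/2 = 11/2.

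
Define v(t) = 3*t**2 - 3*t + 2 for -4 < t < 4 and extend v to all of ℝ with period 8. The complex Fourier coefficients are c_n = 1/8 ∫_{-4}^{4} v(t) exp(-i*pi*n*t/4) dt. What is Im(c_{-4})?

3/pi

Since v is real-valued, Im(c_{-4}) = -1/8 ∫_{-4}^{4} v(t) sin(-pi*t) dt = b_{4}/2.
Integrating by parts twice (tabular method), an antiderivative of (3*t**2 - 3*t + 2) sin(-pi*t) is 3*t**2*cos(pi*t)/pi - 6*t*sin(pi*t)/pi**2 - 3*t*cos(pi*t)/pi + 3*sin(pi*t)/pi**2 - 6*cos(pi*t)/pi**3 + 2*cos(pi*t)/pi; evaluating from -4 to 4: ∫_{-4}^{4} (3*t**2 - 3*t + 2) sin(-pi*t) dt = (-6/pi**3 + 38/pi) - (-6/pi**3 + 62/pi) = -24/pi.
Hence Im(c_{-4}) = (-1/8)·(-24/pi) = 3/pi.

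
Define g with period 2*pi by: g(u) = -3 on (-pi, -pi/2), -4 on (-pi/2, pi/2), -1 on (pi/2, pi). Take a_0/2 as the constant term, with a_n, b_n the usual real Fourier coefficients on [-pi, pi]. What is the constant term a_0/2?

a_0 = 1/pi ∫_{-pi}^{pi} g(u) du = 1/pi · (-6*pi) = -6.
So the constant term a_0/2 = -3.

-3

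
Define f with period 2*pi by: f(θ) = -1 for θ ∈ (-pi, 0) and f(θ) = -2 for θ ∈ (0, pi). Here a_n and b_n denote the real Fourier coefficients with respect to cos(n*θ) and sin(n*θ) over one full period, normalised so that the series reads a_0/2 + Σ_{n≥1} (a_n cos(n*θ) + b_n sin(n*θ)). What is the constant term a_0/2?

a_0 = 1/pi ∫_{-pi}^{pi} f(θ) dθ = 1/pi · (-3*pi) = -3.
So the constant term a_0/2 = -3/2.

-3/2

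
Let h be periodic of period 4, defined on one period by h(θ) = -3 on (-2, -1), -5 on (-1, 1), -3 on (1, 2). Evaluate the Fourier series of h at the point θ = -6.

-3

θ = -6 differs from θ = -2 by -1 full period(s), and the series is 4-periodic.
h is continuous at θ = -2 with value -3, so the series converges to -3 there.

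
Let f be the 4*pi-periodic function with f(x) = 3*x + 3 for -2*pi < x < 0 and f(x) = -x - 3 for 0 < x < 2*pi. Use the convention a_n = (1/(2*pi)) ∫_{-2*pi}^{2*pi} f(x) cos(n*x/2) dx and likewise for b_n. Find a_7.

16/(49*pi)

a_7 = (1/(2*pi)) ∫_{-2*pi}^{2*pi} f(x) cos(7*x/2) dx.
Split the integral at the breakpoints.
Integrating by parts (boundary term plus one more integral), an antiderivative of (3*x + 3) cos(7*x/2) is 6*x*sin(7*x/2)/7 + 6*sin(7*x/2)/7 + 12*cos(7*x/2)/49; evaluating from -2*pi to 0: ∫_{-2*pi}^{0} (3*x + 3) cos(7*x/2) dx = (12/49) - (-12/49) = 24/49.
Integrating by parts (boundary term plus one more integral), an antiderivative of (-x - 3) cos(7*x/2) is -2*x*sin(7*x/2)/7 - 6*sin(7*x/2)/7 - 4*cos(7*x/2)/49; evaluating from 0 to 2*pi: ∫_{0}^{2*pi} (-x - 3) cos(7*x/2) dx = (4/49) - (-4/49) = 8/49.
Summing the pieces and multiplying by (1/(2*pi)) gives a_7 = 16/(49*pi).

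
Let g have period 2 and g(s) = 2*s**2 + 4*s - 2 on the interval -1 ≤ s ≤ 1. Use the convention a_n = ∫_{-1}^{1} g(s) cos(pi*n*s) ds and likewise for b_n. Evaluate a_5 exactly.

-8/(25*pi**2)

a_5 = ∫_{-1}^{1} g(s) cos(5*pi*s) ds.
Integrating by parts twice (tabular method), an antiderivative of (2*s**2 + 4*s - 2) cos(5*pi*s) is 2*s**2*sin(5*pi*s)/(5*pi) + 4*s*sin(5*pi*s)/(5*pi) + 4*s*cos(5*pi*s)/(25*pi**2) - 2*sin(5*pi*s)/(5*pi) - 4*sin(5*pi*s)/(125*pi**3) + 4*cos(5*pi*s)/(25*pi**2); evaluating from -1 to 1: ∫_{-1}^{1} (2*s**2 + 4*s - 2) cos(5*pi*s) ds = (-8/(25*pi**2)) - (0) = -8/(25*pi**2).
Hence a_5 = -8/(25*pi**2).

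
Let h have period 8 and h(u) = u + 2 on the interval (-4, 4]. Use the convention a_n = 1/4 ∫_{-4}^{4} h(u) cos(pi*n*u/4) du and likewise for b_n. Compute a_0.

a_0 = 1/4 ∫_{-4}^{4} h(u) du = 1/4 · (16) = 4.

4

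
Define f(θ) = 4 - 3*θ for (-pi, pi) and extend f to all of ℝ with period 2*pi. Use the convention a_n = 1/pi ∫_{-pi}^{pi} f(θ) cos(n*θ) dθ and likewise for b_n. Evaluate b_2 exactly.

b_2 = 1/pi ∫_{-pi}^{pi} f(θ) sin(2*θ) dθ.
Integrating by parts (boundary term plus one more integral), an antiderivative of (4 - 3*θ) sin(2*θ) is 3*θ*cos(2*θ)/2 - 3*sin(2*θ)/4 - 2*cos(2*θ); evaluating from -pi to pi: ∫_{-pi}^{pi} (4 - 3*θ) sin(2*θ) dθ = (-2 + 3*pi/2) - (-3*pi/2 - 2) = 3*pi.
Hence b_2 = (1/pi)·(3*pi) = 3.

3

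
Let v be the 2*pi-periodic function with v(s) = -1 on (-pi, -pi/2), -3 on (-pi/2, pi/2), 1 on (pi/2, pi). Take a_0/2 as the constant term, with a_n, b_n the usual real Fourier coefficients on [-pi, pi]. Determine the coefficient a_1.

-6/pi

a_1 = 1/pi ∫_{-pi}^{pi} v(s) cos(s) ds.
Split the integral at the breakpoints.
Directly, an antiderivative of (-1) cos(s) is -sin(s); evaluating from -pi to -pi/2: ∫_{-pi}^{-pi/2} (-1) cos(s) ds = (1) - (0) = 1.
Directly, an antiderivative of (-3) cos(s) is -3*sin(s); evaluating from -pi/2 to pi/2: ∫_{-pi/2}^{pi/2} (-3) cos(s) ds = (-3) - (3) = -6.
Directly, an antiderivative of (1) cos(s) is sin(s); evaluating from pi/2 to pi: ∫_{pi/2}^{pi} (1) cos(s) ds = (0) - (1) = -1.
Summing the pieces and multiplying by (1/pi) gives a_1 = -6/pi.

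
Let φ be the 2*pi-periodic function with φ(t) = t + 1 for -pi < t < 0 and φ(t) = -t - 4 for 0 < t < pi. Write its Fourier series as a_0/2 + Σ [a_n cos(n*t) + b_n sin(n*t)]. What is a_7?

4/(49*pi)

a_7 = 1/pi ∫_{-pi}^{pi} φ(t) cos(7*t) dt.
Split the integral at the breakpoints.
Integrating by parts (boundary term plus one more integral), an antiderivative of (t + 1) cos(7*t) is t*sin(7*t)/7 + sin(7*t)/7 + cos(7*t)/49; evaluating from -pi to 0: ∫_{-pi}^{0} (t + 1) cos(7*t) dt = (1/49) - (-1/49) = 2/49.
Integrating by parts (boundary term plus one more integral), an antiderivative of (-t - 4) cos(7*t) is -t*sin(7*t)/7 - 4*sin(7*t)/7 - cos(7*t)/49; evaluating from 0 to pi: ∫_{0}^{pi} (-t - 4) cos(7*t) dt = (1/49) - (-1/49) = 2/49.
Summing the pieces and multiplying by (1/pi) gives a_7 = 4/(49*pi).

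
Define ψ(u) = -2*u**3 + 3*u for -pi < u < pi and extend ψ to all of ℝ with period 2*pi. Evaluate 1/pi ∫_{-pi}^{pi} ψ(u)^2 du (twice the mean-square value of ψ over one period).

1/pi ∫_{-pi}^{pi} ψ(u)^2 du = 1/pi · (2*pi**3*(-84*pi**2 + 105 + 20*pi**4)/35) = 2*pi**2*(-84*pi**2 + 105 + 20*pi**4)/35.

2*pi**2*(-84*pi**2 + 105 + 20*pi**4)/35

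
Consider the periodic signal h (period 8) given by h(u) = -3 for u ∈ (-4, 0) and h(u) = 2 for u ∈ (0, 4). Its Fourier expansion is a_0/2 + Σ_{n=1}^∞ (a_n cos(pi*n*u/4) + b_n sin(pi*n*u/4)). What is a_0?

-1

a_0 = 1/4 ∫_{-4}^{4} h(u) du = 1/4 · (-4) = -1.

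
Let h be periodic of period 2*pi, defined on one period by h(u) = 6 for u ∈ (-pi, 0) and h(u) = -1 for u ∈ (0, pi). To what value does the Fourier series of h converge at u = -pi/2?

6

h is continuous at u = -pi/2 with value 6, so the series converges to 6 there.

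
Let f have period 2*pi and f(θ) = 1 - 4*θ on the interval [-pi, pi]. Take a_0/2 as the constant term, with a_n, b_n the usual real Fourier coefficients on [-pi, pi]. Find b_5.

b_5 = 1/pi ∫_{-pi}^{pi} f(θ) sin(5*θ) dθ.
Integrating by parts (boundary term plus one more integral), an antiderivative of (1 - 4*θ) sin(5*θ) is 4*θ*cos(5*θ)/5 - 4*sin(5*θ)/25 - cos(5*θ)/5; evaluating from -pi to pi: ∫_{-pi}^{pi} (1 - 4*θ) sin(5*θ) dθ = (1/5 - 4*pi/5) - (1/5 + 4*pi/5) = -8*pi/5.
Hence b_5 = (1/pi)·(-8*pi/5) = -8/5.

-8/5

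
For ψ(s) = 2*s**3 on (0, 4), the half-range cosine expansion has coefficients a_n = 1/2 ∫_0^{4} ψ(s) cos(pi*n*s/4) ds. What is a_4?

48/pi**2

a_4 = 1/2 ∫_0^{4} (2*s**3) cos(pi*s) ds.
Integrating by parts three times (tabular method), an antiderivative of (2*s**3) cos(pi*s) is 2*s**3*sin(pi*s)/pi + 6*s**2*cos(pi*s)/pi**2 - 12*s*sin(pi*s)/pi**3 - 12*cos(pi*s)/pi**4; evaluating from 0 to 4: ∫_{0}^{4} (2*s**3) cos(pi*s) ds = (12*(-1 + 8*pi**2)/pi**4) - (-12/pi**4) = 96/pi**2.
Hence a_4 = (1/2)·(96/pi**2) = 48/pi**2.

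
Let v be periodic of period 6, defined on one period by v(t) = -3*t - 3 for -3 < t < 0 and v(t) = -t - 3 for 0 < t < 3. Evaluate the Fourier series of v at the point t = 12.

-3

t = 12 differs from t = 0 by 2 full period(s), and the series is 6-periodic.
v is continuous at t = 0 with value -3, so the series converges to -3 there.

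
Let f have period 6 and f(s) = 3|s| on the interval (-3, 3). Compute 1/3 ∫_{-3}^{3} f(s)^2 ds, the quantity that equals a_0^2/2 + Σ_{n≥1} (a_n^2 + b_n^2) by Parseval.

1/3 ∫_{-3}^{3} f(s)^2 ds = 1/3 · (162) = 54.

54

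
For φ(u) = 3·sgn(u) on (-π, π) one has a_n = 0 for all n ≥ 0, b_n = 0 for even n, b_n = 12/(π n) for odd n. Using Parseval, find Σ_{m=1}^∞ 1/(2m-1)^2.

Parseval: Σ b_n^2 = (1/π) ∫_{-π}^{π} φ(u)^2 du = 18.
Only odd n contribute, with b_n^2 = 144/(π^2 n^2), so Σ_{m≥1} 1/(2m-1)^2 = π^2·(18)/144 = pi**2/8.

pi**2/8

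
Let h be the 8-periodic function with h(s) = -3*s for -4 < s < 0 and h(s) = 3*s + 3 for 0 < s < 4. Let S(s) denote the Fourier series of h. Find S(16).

s = 16 differs from s = 0 by 2 full period(s), and the series is 8-periodic.
At s = 0 the one-sided limits are h(0^-) = 0 and h(0^+) = 3.
By Dirichlet's theorem the series converges to their average, [(0) + (3)]/2 = 3/2.

3/2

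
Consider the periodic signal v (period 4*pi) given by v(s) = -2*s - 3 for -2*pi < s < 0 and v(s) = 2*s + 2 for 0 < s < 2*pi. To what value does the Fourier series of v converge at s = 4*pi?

s = 4*pi differs from s = 0 by 1 full period(s), and the series is 4*pi-periodic.
At s = 0 the one-sided limits are v(0^-) = -3 and v(0^+) = 2.
By Dirichlet's theorem the series converges to their average, [(-3) + (2)]/2 = -1/2.

-1/2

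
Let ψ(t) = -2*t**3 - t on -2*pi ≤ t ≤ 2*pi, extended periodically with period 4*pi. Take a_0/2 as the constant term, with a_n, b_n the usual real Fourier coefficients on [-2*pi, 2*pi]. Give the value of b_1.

188 - 32*pi**2

b_1 = (1/(2*pi)) ∫_{-2*pi}^{2*pi} ψ(t) sin(t/2) dt.
ψ is odd and sin(t/2) is odd, so the integrand is even and b_1 = 1/pi ∫_0^{2*pi} ψ(t) sin(t/2) dt.
Integrating by parts three times (tabular method), an antiderivative of (-2*t**3 - t) sin(t/2) is 4*t**3*cos(t/2) - 24*t**2*sin(t/2) - 94*t*cos(t/2) + 188*sin(t/2); evaluating from 0 to 2*pi: ∫_{0}^{2*pi} (-2*t**3 - t) sin(t/2) dt = (-32*pi**3 + 188*pi) - (0) = -32*pi**3 + 188*pi.
Hence b_1 = (1/pi)·(-32*pi**3 + 188*pi) = 188 - 32*pi**2.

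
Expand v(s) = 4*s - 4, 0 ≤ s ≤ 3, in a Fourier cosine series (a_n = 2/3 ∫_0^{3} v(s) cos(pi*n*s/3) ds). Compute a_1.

a_1 = 2/3 ∫_0^{3} (4*s - 4) cos(pi*s/3) ds.
Integrating by parts (boundary term plus one more integral), an antiderivative of (4*s - 4) cos(pi*s/3) is 12*s*sin(pi*s/3)/pi - 12*sin(pi*s/3)/pi + 36*cos(pi*s/3)/pi**2; evaluating from 0 to 3: ∫_{0}^{3} (4*s - 4) cos(pi*s/3) ds = (-36/pi**2) - (36/pi**2) = -72/pi**2.
Hence a_1 = (2/3)·(-72/pi**2) = -48/pi**2.

-48/pi**2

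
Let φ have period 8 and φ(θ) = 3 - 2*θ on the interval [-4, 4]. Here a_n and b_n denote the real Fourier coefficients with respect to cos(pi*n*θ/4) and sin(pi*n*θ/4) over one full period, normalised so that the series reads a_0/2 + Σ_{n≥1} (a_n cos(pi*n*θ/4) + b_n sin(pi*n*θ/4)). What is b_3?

b_3 = 1/4 ∫_{-4}^{4} φ(θ) sin(3*pi*θ/4) dθ.
Integrating by parts (boundary term plus one more integral), an antiderivative of (3 - 2*θ) sin(3*pi*θ/4) is 8*θ*cos(3*pi*θ/4)/(3*pi) - 32*sin(3*pi*θ/4)/(9*pi**2) - 4*cos(3*pi*θ/4)/pi; evaluating from -4 to 4: ∫_{-4}^{4} (3 - 2*θ) sin(3*pi*θ/4) dθ = (-20/(3*pi)) - (44/(3*pi)) = -64/(3*pi).
Hence b_3 = (1/4)·(-64/(3*pi)) = -16/(3*pi).

-16/(3*pi)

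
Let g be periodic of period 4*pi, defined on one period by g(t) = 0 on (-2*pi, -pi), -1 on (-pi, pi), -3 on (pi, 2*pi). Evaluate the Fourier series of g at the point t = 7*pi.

t = 7*pi differs from t = -pi by 2 full period(s), and the series is 4*pi-periodic.
At t = -pi the one-sided limits are g(-pi^-) = 0 and g(-pi^+) = -1.
By Dirichlet's theorem the series converges to their average, [(0) + (-1)]/2 = -1/2.

-1/2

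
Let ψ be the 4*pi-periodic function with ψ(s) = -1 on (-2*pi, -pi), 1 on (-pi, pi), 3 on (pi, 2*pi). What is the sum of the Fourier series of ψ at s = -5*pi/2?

s = -5*pi/2 differs from s = 3*pi/2 by -1 full period(s), and the series is 4*pi-periodic.
ψ is continuous at s = 3*pi/2 with value 3, so the series converges to 3 there.

3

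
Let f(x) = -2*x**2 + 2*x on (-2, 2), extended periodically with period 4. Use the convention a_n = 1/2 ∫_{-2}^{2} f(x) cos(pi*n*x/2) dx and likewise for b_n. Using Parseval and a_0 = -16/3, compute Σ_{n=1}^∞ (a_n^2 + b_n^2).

Parseval: a_0^2/2 + Σ_{n≥1} (a_n^2+b_n^2) = 1/2 ∫_{-2}^{2} f(x)^2 dx = 544/15.
Subtract a_0^2/2 = 128/9: Σ (a_n^2+b_n^2) = 992/45.

992/45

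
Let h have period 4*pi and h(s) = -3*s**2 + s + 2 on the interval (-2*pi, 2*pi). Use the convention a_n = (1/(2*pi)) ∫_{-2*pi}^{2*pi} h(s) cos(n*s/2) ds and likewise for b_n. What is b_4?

-1

b_4 = (1/(2*pi)) ∫_{-2*pi}^{2*pi} h(s) sin(2*s) ds.
Integrating by parts twice (tabular method), an antiderivative of (-3*s**2 + s + 2) sin(2*s) is 3*s**2*cos(2*s)/2 - 3*s*sin(2*s)/2 - s*cos(2*s)/2 + sin(2*s)/4 - 7*cos(2*s)/4; evaluating from -2*pi to 2*pi: ∫_{-2*pi}^{2*pi} (-3*s**2 + s + 2) sin(2*s) ds = (-pi - 7/4 + 6*pi**2) - (-7/4 + pi + 6*pi**2) = -2*pi.
Hence b_4 = (1/(2*pi))·(-2*pi) = -1.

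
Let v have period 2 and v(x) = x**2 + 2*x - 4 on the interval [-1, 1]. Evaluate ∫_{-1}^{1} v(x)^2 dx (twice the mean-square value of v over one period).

∫_{-1}^{1} v(x)^2 dx = 446/15.

446/15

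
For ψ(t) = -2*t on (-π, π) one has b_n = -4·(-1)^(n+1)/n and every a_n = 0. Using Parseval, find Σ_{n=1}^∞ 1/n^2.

Parseval: Σ b_n^2 = (1/π) ∫_{-π}^{π} ψ(t)^2 dt = 8*pi**2/3.
Σ b_n^2 = Σ 16/n^2, so Σ 1/n^2 = (8*pi**2/3)/16 = pi**2/6.

pi**2/6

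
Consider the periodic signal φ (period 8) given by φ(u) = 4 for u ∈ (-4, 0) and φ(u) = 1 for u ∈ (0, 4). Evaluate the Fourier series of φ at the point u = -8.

u = -8 differs from u = 0 by -1 full period(s), and the series is 8-periodic.
At u = 0 the one-sided limits are φ(0^-) = 4 and φ(0^+) = 1.
By Dirichlet's theorem the series converges to their average, [(4) + (1)]/2 = 5/2.

5/2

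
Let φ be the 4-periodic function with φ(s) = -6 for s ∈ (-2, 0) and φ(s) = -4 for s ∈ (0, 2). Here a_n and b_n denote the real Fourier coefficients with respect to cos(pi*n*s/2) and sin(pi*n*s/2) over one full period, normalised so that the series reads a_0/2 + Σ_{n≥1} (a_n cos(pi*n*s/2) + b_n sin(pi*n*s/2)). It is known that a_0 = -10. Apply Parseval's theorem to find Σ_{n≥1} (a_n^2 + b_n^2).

2

Parseval: a_0^2/2 + Σ_{n≥1} (a_n^2+b_n^2) = 1/2 ∫_{-2}^{2} φ(s)^2 ds = 52.
Subtract a_0^2/2 = 50: Σ (a_n^2+b_n^2) = 2.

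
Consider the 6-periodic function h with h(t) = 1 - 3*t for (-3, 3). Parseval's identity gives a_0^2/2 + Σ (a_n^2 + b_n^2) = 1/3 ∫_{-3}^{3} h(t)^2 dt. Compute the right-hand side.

56

1/3 ∫_{-3}^{3} h(t)^2 dt = 1/3 · (168) = 56.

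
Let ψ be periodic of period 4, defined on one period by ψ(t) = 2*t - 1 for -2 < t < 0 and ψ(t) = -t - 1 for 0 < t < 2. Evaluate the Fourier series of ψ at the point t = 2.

At t = 2 the one-sided limits are ψ(2^-) = -3 and ψ(2^+) = -5.
By Dirichlet's theorem the series converges to their average, [(-3) + (-5)]/2 = -4.

-4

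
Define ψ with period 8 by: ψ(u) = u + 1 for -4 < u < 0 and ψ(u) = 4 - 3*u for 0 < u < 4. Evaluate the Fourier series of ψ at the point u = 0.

At u = 0 the one-sided limits are ψ(0^-) = 1 and ψ(0^+) = 4.
By Dirichlet's theorem the series converges to their average, [(1) + (4)]/2 = 5/2.

5/2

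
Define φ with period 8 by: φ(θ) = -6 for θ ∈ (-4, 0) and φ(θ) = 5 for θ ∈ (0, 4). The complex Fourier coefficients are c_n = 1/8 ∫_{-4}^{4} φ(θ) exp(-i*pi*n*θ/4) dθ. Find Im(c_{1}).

Since φ is real-valued, Im(c_{1}) = -1/8 ∫_{-4}^{4} φ(θ) sin(pi*θ/4) dθ = -b_{1}/2.
Split the integral at the breakpoints.
Directly, an antiderivative of (-6) sin(pi*θ/4) is 24*cos(pi*θ/4)/pi; evaluating from -4 to 0: ∫_{-4}^{0} (-6) sin(pi*θ/4) dθ = (24/pi) - (-24/pi) = 48/pi.
Directly, an antiderivative of (5) sin(pi*θ/4) is -20*cos(pi*θ/4)/pi; evaluating from 0 to 4: ∫_{0}^{4} (5) sin(pi*θ/4) dθ = (20/pi) - (-20/pi) = 40/pi.
So ∫_{-4}^{4} φ(θ) sin(pi*θ/4) dθ = 88/pi.
Hence Im(c_{1}) = (-1/8)·(88/pi) = -11/pi.

-11/pi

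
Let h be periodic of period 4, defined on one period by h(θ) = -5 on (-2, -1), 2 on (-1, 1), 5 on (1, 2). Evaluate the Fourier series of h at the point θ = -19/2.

θ = -19/2 differs from θ = -3/2 by -2 full period(s), and the series is 4-periodic.
h is continuous at θ = -3/2 with value -5, so the series converges to -5 there.

-5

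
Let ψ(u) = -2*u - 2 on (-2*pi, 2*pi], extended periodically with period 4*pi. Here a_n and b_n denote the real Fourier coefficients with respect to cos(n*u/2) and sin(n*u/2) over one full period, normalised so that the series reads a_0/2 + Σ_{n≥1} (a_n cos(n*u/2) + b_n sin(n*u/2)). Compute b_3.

-8/3

b_3 = (1/(2*pi)) ∫_{-2*pi}^{2*pi} ψ(u) sin(3*u/2) du.
Integrating by parts (boundary term plus one more integral), an antiderivative of (-2*u - 2) sin(3*u/2) is 4*u*cos(3*u/2)/3 - 8*sin(3*u/2)/9 + 4*cos(3*u/2)/3; evaluating from -2*pi to 2*pi: ∫_{-2*pi}^{2*pi} (-2*u - 2) sin(3*u/2) du = (-8*pi/3 - 4/3) - (-4/3 + 8*pi/3) = -16*pi/3.
Hence b_3 = (1/(2*pi))·(-16*pi/3) = -8/3.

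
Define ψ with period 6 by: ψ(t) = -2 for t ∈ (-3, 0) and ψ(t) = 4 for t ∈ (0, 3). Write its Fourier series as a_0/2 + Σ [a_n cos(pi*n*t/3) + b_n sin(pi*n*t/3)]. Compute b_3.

b_3 = 1/3 ∫_{-3}^{3} ψ(t) sin(pi*t) dt.
Split the integral at the breakpoints.
Directly, an antiderivative of (-2) sin(pi*t) is 2*cos(pi*t)/pi; evaluating from -3 to 0: ∫_{-3}^{0} (-2) sin(pi*t) dt = (2/pi) - (-2/pi) = 4/pi.
Directly, an antiderivative of (4) sin(pi*t) is -4*cos(pi*t)/pi; evaluating from 0 to 3: ∫_{0}^{3} (4) sin(pi*t) dt = (4/pi) - (-4/pi) = 8/pi.
Summing the pieces and multiplying by (1/3) gives b_3 = 4/pi.

4/pi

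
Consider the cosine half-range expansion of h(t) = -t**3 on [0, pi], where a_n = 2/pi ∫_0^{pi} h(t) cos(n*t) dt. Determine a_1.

a_1 = 2/pi ∫_0^{pi} (-t**3) cos(t) dt.
Integrating by parts three times (tabular method), an antiderivative of (-t**3) cos(t) is -t**3*sin(t) - 3*t**2*cos(t) + 6*t*sin(t) + 6*cos(t); evaluating from 0 to pi: ∫_{0}^{pi} (-t**3) cos(t) dt = (-6 + 3*pi**2) - (6) = -12 + 3*pi**2.
Hence a_1 = (2/pi)·(-12 + 3*pi**2) = -24/pi + 6*pi.

-24/pi + 6*pi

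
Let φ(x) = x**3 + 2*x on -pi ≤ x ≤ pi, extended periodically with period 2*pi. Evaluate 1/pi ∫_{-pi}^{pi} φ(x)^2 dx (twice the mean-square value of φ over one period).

2*pi**2*(140 + 84*pi**2 + 15*pi**4)/105

1/pi ∫_{-pi}^{pi} φ(x)^2 dx = 1/pi · (2*pi**3*(140 + 84*pi**2 + 15*pi**4)/105) = 2*pi**2*(140 + 84*pi**2 + 15*pi**4)/105.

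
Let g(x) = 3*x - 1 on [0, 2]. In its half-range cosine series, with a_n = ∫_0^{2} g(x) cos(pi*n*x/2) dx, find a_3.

-8/(3*pi**2)

a_3 = ∫_0^{2} (3*x - 1) cos(3*pi*x/2) dx.
Integrating by parts (boundary term plus one more integral), an antiderivative of (3*x - 1) cos(3*pi*x/2) is 2*x*sin(3*pi*x/2)/pi - 2*sin(3*pi*x/2)/(3*pi) + 4*cos(3*pi*x/2)/(3*pi**2); evaluating from 0 to 2: ∫_{0}^{2} (3*x - 1) cos(3*pi*x/2) dx = (-4/(3*pi**2)) - (4/(3*pi**2)) = -8/(3*pi**2).
Hence a_3 = -8/(3*pi**2).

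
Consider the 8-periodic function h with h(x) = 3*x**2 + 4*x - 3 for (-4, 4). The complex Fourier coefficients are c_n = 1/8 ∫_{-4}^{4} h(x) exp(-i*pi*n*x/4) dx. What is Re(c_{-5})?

Since h is real-valued, Re(c_{-5}) = 1/8 ∫_{-4}^{4} h(x) cos(-5*pi*x/4) dx = a_{5}/2.
Integrating by parts twice (tabular method), an antiderivative of (3*x**2 + 4*x - 3) cos(-5*pi*x/4) is 12*x**2*sin(5*pi*x/4)/(5*pi) + 16*x*sin(5*pi*x/4)/(5*pi) + 96*x*cos(5*pi*x/4)/(25*pi**2) - 12*sin(5*pi*x/4)/(5*pi) - 384*sin(5*pi*x/4)/(125*pi**3) + 64*cos(5*pi*x/4)/(25*pi**2); evaluating from -4 to 4: ∫_{-4}^{4} (3*x**2 + 4*x - 3) cos(-5*pi*x/4) dx = (-448/(25*pi**2)) - (64/(5*pi**2)) = -768/(25*pi**2).
Hence Re(c_{-5}) = (1/8)·(-768/(25*pi**2)) = -96/(25*pi**2).

-96/(25*pi**2)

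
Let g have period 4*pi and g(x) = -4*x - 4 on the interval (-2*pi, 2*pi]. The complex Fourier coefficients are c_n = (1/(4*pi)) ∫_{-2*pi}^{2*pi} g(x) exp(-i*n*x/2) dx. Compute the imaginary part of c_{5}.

8/5

Since g is real-valued, Im(c_{5}) = -(1/(4*pi)) ∫_{-2*pi}^{2*pi} g(x) sin(5*x/2) dx = -b_{5}/2.
Integrating by parts (boundary term plus one more integral), an antiderivative of (-4*x - 4) sin(5*x/2) is 8*x*cos(5*x/2)/5 - 16*sin(5*x/2)/25 + 8*cos(5*x/2)/5; evaluating from -2*pi to 2*pi: ∫_{-2*pi}^{2*pi} (-4*x - 4) sin(5*x/2) dx = (-16*pi/5 - 8/5) - (-8/5 + 16*pi/5) = -32*pi/5.
Hence Im(c_{5}) = (-1/(4*pi))·(-32*pi/5) = 8/5.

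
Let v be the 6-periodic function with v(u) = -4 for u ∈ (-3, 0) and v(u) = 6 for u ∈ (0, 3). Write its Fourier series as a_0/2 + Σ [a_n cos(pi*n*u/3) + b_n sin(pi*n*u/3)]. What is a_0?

2

a_0 = 1/3 ∫_{-3}^{3} v(u) du = 1/3 · (6) = 2.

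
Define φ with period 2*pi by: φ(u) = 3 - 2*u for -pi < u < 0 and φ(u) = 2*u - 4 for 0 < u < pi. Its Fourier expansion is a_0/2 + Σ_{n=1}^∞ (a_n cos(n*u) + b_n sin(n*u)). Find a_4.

a_4 = 1/pi ∫_{-pi}^{pi} φ(u) cos(4*u) du.
Split the integral at the breakpoints.
Integrating by parts (boundary term plus one more integral), an antiderivative of (3 - 2*u) cos(4*u) is -u*sin(4*u)/2 + 3*sin(4*u)/4 - cos(4*u)/8; evaluating from -pi to 0: ∫_{-pi}^{0} (3 - 2*u) cos(4*u) du = (-1/8) - (-1/8) = 0.
Integrating by parts (boundary term plus one more integral), an antiderivative of (2*u - 4) cos(4*u) is u*sin(4*u)/2 - sin(4*u) + cos(4*u)/8; evaluating from 0 to pi: ∫_{0}^{pi} (2*u - 4) cos(4*u) du = (1/8) - (1/8) = 0.
Summing the pieces and multiplying by (1/pi) gives a_4 = 0.

0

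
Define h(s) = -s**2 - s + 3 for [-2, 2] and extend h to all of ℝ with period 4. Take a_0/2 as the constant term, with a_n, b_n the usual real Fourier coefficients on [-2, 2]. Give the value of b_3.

-4/(3*pi)

b_3 = 1/2 ∫_{-2}^{2} h(s) sin(3*pi*s/2) ds.
Integrating by parts twice (tabular method), an antiderivative of (-s**2 - s + 3) sin(3*pi*s/2) is 2*s**2*cos(3*pi*s/2)/(3*pi) - 8*s*sin(3*pi*s/2)/(9*pi**2) + 2*s*cos(3*pi*s/2)/(3*pi) - 4*sin(3*pi*s/2)/(9*pi**2) - 2*cos(3*pi*s/2)/pi - 16*cos(3*pi*s/2)/(27*pi**3); evaluating from -2 to 2: ∫_{-2}^{2} (-s**2 - s + 3) sin(3*pi*s/2) ds = (-2/pi + 16/(27*pi**3)) - (2*(8 + 9*pi**2)/(27*pi**3)) = -8/(3*pi).
Hence b_3 = (1/2)·(-8/(3*pi)) = -4/(3*pi).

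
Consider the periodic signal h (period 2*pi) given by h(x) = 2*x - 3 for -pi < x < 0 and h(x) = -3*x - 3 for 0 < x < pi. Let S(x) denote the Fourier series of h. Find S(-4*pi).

x = -4*pi differs from x = 0 by -2 full period(s), and the series is 2*pi-periodic.
h is continuous at x = 0 with value -3, so the series converges to -3 there.

-3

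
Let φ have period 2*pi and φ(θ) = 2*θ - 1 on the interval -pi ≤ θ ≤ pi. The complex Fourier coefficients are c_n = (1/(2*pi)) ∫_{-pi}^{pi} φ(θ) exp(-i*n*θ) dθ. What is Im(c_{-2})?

Since φ is real-valued, Im(c_{-2}) = -(1/(2*pi)) ∫_{-pi}^{pi} φ(θ) sin(-2*θ) dθ = b_{2}/2.
Integrating by parts (boundary term plus one more integral), an antiderivative of (2*θ - 1) sin(-2*θ) is θ*cos(2*θ) - sin(2*θ)/2 - cos(2*θ)/2; evaluating from -pi to pi: ∫_{-pi}^{pi} (2*θ - 1) sin(-2*θ) dθ = (-1/2 + pi) - (-pi - 1/2) = 2*pi.
Hence Im(c_{-2}) = (-1/(2*pi))·(2*pi) = -1.

-1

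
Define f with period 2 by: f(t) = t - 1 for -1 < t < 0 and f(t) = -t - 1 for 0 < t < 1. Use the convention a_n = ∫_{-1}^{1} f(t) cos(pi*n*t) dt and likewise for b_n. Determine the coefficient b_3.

0

b_3 = ∫_{-1}^{1} f(t) sin(3*pi*t) dt.
f is even and sin(3*pi*t) is odd, so the integrand is odd over a symmetric interval and the integral vanishes.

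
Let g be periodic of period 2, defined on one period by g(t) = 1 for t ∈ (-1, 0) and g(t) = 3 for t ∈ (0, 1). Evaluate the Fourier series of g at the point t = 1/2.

g is continuous at t = 1/2 with value 3, so the series converges to 3 there.

3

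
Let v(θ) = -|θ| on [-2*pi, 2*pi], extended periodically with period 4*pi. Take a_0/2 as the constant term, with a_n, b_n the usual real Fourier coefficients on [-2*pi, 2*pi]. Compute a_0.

-2*pi

a_0 = (1/(2*pi)) ∫_{-2*pi}^{2*pi} v(θ) dθ = (1/(2*pi)) · (-4*pi**2) = -2*pi.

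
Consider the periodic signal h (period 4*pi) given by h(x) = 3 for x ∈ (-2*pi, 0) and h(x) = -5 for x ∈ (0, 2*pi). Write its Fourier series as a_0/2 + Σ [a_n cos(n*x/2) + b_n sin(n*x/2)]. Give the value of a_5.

a_5 = (1/(2*pi)) ∫_{-2*pi}^{2*pi} h(x) cos(5*x/2) dx.
Split the integral at the breakpoints.
Directly, an antiderivative of (3) cos(5*x/2) is 6*sin(5*x/2)/5; evaluating from -2*pi to 0: ∫_{-2*pi}^{0} (3) cos(5*x/2) dx = (0) - (0) = 0.
Directly, an antiderivative of (-5) cos(5*x/2) is -2*sin(5*x/2); evaluating from 0 to 2*pi: ∫_{0}^{2*pi} (-5) cos(5*x/2) dx = (0) - (0) = 0.
Summing the pieces and multiplying by (1/(2*pi)) gives a_5 = 0.

0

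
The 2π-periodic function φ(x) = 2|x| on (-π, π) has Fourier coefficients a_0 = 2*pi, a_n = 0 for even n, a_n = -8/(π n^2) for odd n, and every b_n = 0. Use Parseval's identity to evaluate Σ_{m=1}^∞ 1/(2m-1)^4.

pi**4/96

Parseval: a_0^2/2 + Σ a_n^2 = (1/π) ∫_{-π}^{π} φ(x)^2 dx = 8*pi**2/3.
Subtract a_0^2/2 = 2*pi**2: Σ a_n^2 = 2*pi**2/3.
Only odd n contribute, with a_n^2 = 64/(π^2 n^4), so Σ_{m≥1} 1/(2m-1)^4 = π^2·(2*pi**2/3)/64 = pi**4/96.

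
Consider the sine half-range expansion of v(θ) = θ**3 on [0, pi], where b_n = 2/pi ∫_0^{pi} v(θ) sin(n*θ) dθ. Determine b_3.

-4/9 + 2*pi**2/3

b_3 = 2/pi ∫_0^{pi} (θ**3) sin(3*θ) dθ.
Integrating by parts three times (tabular method), an antiderivative of (θ**3) sin(3*θ) is -θ**3*cos(3*θ)/3 + θ**2*sin(3*θ)/3 + 2*θ*cos(3*θ)/9 - 2*sin(3*θ)/27; evaluating from 0 to pi: ∫_{0}^{pi} (θ**3) sin(3*θ) dθ = (pi*(-2 + 3*pi**2)/9) - (0) = pi*(-2 + 3*pi**2)/9.
Hence b_3 = (2/pi)·(pi*(-2 + 3*pi**2)/9) = -4/9 + 2*pi**2/3.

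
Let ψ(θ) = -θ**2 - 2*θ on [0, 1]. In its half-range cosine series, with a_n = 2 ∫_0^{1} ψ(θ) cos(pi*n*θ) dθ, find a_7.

12/(49*pi**2)

a_7 = 2 ∫_0^{1} (-θ**2 - 2*θ) cos(7*pi*θ) dθ.
Integrating by parts twice (tabular method), an antiderivative of (-θ**2 - 2*θ) cos(7*pi*θ) is -θ**2*sin(7*pi*θ)/(7*pi) - 2*θ*sin(7*pi*θ)/(7*pi) - 2*θ*cos(7*pi*θ)/(49*pi**2) + 2*sin(7*pi*θ)/(343*pi**3) - 2*cos(7*pi*θ)/(49*pi**2); evaluating from 0 to 1: ∫_{0}^{1} (-θ**2 - 2*θ) cos(7*pi*θ) dθ = (4/(49*pi**2)) - (-2/(49*pi**2)) = 6/(49*pi**2).
Hence a_7 = 2·(6/(49*pi**2)) = 12/(49*pi**2).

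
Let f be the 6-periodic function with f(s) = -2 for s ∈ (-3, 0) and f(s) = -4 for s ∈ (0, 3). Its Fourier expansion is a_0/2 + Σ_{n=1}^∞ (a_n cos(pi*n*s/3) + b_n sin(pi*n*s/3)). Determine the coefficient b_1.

b_1 = 1/3 ∫_{-3}^{3} f(s) sin(pi*s/3) ds.
Split the integral at the breakpoints.
Directly, an antiderivative of (-2) sin(pi*s/3) is 6*cos(pi*s/3)/pi; evaluating from -3 to 0: ∫_{-3}^{0} (-2) sin(pi*s/3) ds = (6/pi) - (-6/pi) = 12/pi.
Directly, an antiderivative of (-4) sin(pi*s/3) is 12*cos(pi*s/3)/pi; evaluating from 0 to 3: ∫_{0}^{3} (-4) sin(pi*s/3) ds = (-12/pi) - (12/pi) = -24/pi.
Summing the pieces and multiplying by (1/3) gives b_1 = -4/pi.

-4/pi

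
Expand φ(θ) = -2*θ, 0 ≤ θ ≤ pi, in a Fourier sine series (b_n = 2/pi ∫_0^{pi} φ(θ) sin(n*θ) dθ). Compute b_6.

2/3

b_6 = 2/pi ∫_0^{pi} (-2*θ) sin(6*θ) dθ.
Integrating by parts (boundary term plus one more integral), an antiderivative of (-2*θ) sin(6*θ) is θ*cos(6*θ)/3 - sin(6*θ)/18; evaluating from 0 to pi: ∫_{0}^{pi} (-2*θ) sin(6*θ) dθ = (pi/3) - (0) = pi/3.
Hence b_6 = (2/pi)·(pi/3) = 2/3.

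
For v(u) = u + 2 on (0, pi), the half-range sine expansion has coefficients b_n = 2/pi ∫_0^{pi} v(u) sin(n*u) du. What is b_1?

2 + 8/pi

b_1 = 2/pi ∫_0^{pi} (u + 2) sin(u) du.
Integrating by parts (boundary term plus one more integral), an antiderivative of (u + 2) sin(u) is -u*cos(u) + sin(u) - 2*cos(u); evaluating from 0 to pi: ∫_{0}^{pi} (u + 2) sin(u) du = (2 + pi) - (-2) = pi + 4.
Hence b_1 = (2/pi)·(pi + 4) = 2 + 8/pi.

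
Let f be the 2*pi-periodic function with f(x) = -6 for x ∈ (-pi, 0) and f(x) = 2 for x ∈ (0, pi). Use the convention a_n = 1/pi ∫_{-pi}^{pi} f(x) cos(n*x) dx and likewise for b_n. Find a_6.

0

a_6 = 1/pi ∫_{-pi}^{pi} f(x) cos(6*x) dx.
Split the integral at the breakpoints.
Directly, an antiderivative of (-6) cos(6*x) is -sin(6*x); evaluating from -pi to 0: ∫_{-pi}^{0} (-6) cos(6*x) dx = (0) - (0) = 0.
Directly, an antiderivative of (2) cos(6*x) is sin(6*x)/3; evaluating from 0 to pi: ∫_{0}^{pi} (2) cos(6*x) dx = (0) - (0) = 0.
Summing the pieces and multiplying by (1/pi) gives a_6 = 0.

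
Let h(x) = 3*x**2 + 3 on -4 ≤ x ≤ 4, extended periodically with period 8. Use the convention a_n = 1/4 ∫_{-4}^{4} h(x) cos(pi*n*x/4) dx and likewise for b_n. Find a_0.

a_0 = 1/4 ∫_{-4}^{4} h(x) dx = 1/4 · (152) = 38.

38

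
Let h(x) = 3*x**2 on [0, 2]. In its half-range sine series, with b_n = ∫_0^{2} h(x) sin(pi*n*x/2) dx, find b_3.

-32/(9*pi**3) + 8/pi

b_3 = ∫_0^{2} (3*x**2) sin(3*pi*x/2) dx.
Integrating by parts twice (tabular method), an antiderivative of (3*x**2) sin(3*pi*x/2) is -2*x**2*cos(3*pi*x/2)/pi + 8*x*sin(3*pi*x/2)/(3*pi**2) + 16*cos(3*pi*x/2)/(9*pi**3); evaluating from 0 to 2: ∫_{0}^{2} (3*x**2) sin(3*pi*x/2) dx = (-16/(9*pi**3) + 8/pi) - (16/(9*pi**3)) = -32/(9*pi**3) + 8/pi.
Hence b_3 = -32/(9*pi**3) + 8/pi.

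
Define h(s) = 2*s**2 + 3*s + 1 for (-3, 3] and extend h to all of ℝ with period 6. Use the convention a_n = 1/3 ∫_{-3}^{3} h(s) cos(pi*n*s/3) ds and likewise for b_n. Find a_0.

14

a_0 = 1/3 ∫_{-3}^{3} h(s) ds = 1/3 · (42) = 14.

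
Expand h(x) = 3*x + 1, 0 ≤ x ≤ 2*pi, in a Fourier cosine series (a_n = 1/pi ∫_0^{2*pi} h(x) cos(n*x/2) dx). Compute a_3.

a_3 = 1/pi ∫_0^{2*pi} (3*x + 1) cos(3*x/2) dx.
Integrating by parts (boundary term plus one more integral), an antiderivative of (3*x + 1) cos(3*x/2) is 2*x*sin(3*x/2) + 2*sin(3*x/2)/3 + 4*cos(3*x/2)/3; evaluating from 0 to 2*pi: ∫_{0}^{2*pi} (3*x + 1) cos(3*x/2) dx = (-4/3) - (4/3) = -8/3.
Hence a_3 = (1/pi)·(-8/3) = -8/(3*pi).

-8/(3*pi)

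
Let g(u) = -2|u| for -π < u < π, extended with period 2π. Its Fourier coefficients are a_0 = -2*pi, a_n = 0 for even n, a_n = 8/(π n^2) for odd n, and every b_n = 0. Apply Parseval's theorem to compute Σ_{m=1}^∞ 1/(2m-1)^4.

pi**4/96

Parseval: a_0^2/2 + Σ a_n^2 = (1/π) ∫_{-π}^{π} g(u)^2 du = 8*pi**2/3.
Subtract a_0^2/2 = 2*pi**2: Σ a_n^2 = 2*pi**2/3.
Only odd n contribute, with a_n^2 = 64/(π^2 n^4), so Σ_{m≥1} 1/(2m-1)^4 = π^2·(2*pi**2/3)/64 = pi**4/96.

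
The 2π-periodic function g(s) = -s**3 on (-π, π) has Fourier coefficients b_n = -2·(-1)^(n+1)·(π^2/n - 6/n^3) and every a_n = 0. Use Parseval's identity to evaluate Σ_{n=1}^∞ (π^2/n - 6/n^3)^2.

Parseval: Σ b_n^2 = (1/π) ∫_{-π}^{π} g(s)^2 ds = 2*pi**6/7.
b_n^2 = 4·(π^2/n - 6/n^3)^2, so the sum equals (2*pi**6/7)/4 = pi**6/14.

pi**6/14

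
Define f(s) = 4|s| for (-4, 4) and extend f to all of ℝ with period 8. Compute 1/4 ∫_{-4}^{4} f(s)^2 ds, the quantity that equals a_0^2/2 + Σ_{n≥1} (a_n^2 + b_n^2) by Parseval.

1/4 ∫_{-4}^{4} f(s)^2 ds = 1/4 · (2048/3) = 512/3.

512/3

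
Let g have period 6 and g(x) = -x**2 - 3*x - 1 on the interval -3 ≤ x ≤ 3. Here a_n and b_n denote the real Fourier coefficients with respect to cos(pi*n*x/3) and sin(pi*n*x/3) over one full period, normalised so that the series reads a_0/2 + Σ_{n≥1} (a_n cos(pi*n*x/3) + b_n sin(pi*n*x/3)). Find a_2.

a_2 = 1/3 ∫_{-3}^{3} g(x) cos(2*pi*x/3) dx.
Integrating by parts twice (tabular method), an antiderivative of (-x**2 - 3*x - 1) cos(2*pi*x/3) is -3*x**2*sin(2*pi*x/3)/(2*pi) - 9*x*sin(2*pi*x/3)/(2*pi) - 9*x*cos(2*pi*x/3)/(2*pi**2) - 3*sin(2*pi*x/3)/(2*pi) + 27*sin(2*pi*x/3)/(4*pi**3) - 27*cos(2*pi*x/3)/(4*pi**2); evaluating from -3 to 3: ∫_{-3}^{3} (-x**2 - 3*x - 1) cos(2*pi*x/3) dx = (-81/(4*pi**2)) - (27/(4*pi**2)) = -27/pi**2.
Hence a_2 = (1/3)·(-27/pi**2) = -9/pi**2.

-9/pi**2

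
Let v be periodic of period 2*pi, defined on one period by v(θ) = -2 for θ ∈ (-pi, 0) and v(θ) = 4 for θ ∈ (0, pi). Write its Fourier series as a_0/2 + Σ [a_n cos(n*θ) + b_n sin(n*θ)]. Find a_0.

2

a_0 = 1/pi ∫_{-pi}^{pi} v(θ) dθ = 1/pi · (2*pi) = 2.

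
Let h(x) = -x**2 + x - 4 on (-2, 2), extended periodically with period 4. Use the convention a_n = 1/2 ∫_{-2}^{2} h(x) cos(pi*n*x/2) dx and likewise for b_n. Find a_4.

-1/pi**2

a_4 = 1/2 ∫_{-2}^{2} h(x) cos(2*pi*x) dx.
Integrating by parts twice (tabular method), an antiderivative of (-x**2 + x - 4) cos(2*pi*x) is -x**2*sin(2*pi*x)/(2*pi) + x*sin(2*pi*x)/(2*pi) - x*cos(2*pi*x)/(2*pi**2) - 2*sin(2*pi*x)/pi + sin(2*pi*x)/(4*pi**3) + cos(2*pi*x)/(4*pi**2); evaluating from -2 to 2: ∫_{-2}^{2} (-x**2 + x - 4) cos(2*pi*x) dx = (-3/(4*pi**2)) - (5/(4*pi**2)) = -2/pi**2.
Hence a_4 = (1/2)·(-2/pi**2) = -1/pi**2.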